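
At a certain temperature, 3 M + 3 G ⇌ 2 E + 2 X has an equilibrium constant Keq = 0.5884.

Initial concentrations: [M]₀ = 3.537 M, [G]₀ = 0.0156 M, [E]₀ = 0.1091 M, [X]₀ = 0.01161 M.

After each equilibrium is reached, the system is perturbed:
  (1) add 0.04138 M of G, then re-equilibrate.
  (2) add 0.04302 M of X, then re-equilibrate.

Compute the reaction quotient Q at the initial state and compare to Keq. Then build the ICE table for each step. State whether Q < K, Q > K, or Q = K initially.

Q₀ = 0.009551 vs Keq = 0.5884 ⇒ Q<K, forward
Step 1:
                    M           G           E           X
  I             3.537      0.0156      0.1091     0.01161
  C          -0.01002    -0.01002     0.00668     0.00668
  E             3.527     0.00558      0.1158     0.01829
  solve Keq expr → x = 0.00334; check Q = 0.5884
Then add 0.04138 M of G.
Step 2:
                    M           G           E           X
  I             3.527     0.04696      0.1158     0.01829
  C          -0.03581    -0.03581     0.02388     0.02388
  E             3.491     0.01115      0.1397     0.04217
  solve Keq expr → x = 0.01194; check Q = 0.5884
Then add 0.04302 M of X.
Step 3:
                    M           G           E           X
  I             3.491     0.01115      0.1397     0.08519
  C          0.005779    0.005779   -0.003852   -0.003852
  E             3.497     0.01693      0.1358     0.08133
  solve Keq expr → x = -0.001926; check Q = 0.5884

Q₀ = 0.009551; Q < K (proceeds forward)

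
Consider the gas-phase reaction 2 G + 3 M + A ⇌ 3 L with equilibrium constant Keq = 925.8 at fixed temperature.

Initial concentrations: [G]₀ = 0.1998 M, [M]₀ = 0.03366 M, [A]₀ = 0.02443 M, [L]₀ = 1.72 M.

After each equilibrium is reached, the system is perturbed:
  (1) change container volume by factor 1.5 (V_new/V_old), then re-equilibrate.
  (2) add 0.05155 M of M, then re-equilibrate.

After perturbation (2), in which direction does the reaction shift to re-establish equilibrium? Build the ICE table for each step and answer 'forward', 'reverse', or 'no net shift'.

Q₀ = 1.3681e+08 vs Keq = 925.8 ⇒ Q>K, reverse
Step 1:
                   G          M          A          L
  Initial     0.1998    0.03366    0.02443       1.72
  Change      0.2611     0.3916     0.1305    -0.3916
  Equil       0.4609     0.4253      0.155      1.328
  solve Keq expr → x = -0.1305; check Q = 925.8
Then change container volume by factor 1.5 (V_new/V_old).
Step 2:
                   G          M          A          L
  Initial     0.3073     0.2835     0.1033     0.8856
  Change     0.04029    0.06044    0.02015   -0.06044
  Equil       0.3475      0.344     0.1235     0.8251
  solve Keq expr → x = -0.02015; check Q = 925.8
Then add 0.05155 M of M.
Step 3:
                   G          M          A          L
  Initial     0.3475     0.3955     0.1235     0.8251
  Change    -0.01542   -0.02313   -0.00771    0.02313
  Equil       0.3321     0.3724     0.1158     0.8483
  solve Keq expr → x = 0.00771; check Q = 925.8

Direction: forward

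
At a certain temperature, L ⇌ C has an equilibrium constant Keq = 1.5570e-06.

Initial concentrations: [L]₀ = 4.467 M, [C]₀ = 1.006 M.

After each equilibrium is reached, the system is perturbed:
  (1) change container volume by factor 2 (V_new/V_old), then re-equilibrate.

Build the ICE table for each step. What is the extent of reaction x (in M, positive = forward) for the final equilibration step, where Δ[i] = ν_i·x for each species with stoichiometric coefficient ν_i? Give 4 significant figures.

x = 0 M

Q₀ = 0.2252 vs Keq = 1.5570e-06 ⇒ Q>K, reverse
Step 1:
                   L          C
  I            4.467      1.006
  C            1.006     -1.006
  E            5.473 8.5214e-06
  solve Keq expr → x = -1.006; check Q = 1.5570e-06
Then change container volume by factor 2 (V_new/V_old).
Step 2:
                   L          C
  I            2.736 4.2607e-06
  C                0          0
  E            2.736 4.2607e-06
  solve Keq expr → x = 0; check Q = 1.5570e-06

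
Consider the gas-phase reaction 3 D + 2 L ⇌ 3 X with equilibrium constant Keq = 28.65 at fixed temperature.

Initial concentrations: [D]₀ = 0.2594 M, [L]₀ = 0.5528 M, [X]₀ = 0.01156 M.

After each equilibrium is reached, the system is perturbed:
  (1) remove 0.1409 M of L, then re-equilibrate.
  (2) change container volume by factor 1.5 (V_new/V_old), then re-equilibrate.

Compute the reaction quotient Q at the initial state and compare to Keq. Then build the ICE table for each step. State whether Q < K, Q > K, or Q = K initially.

Q₀ = 2.8962e-04 vs Keq = 28.65 ⇒ Q<K, forward
Step 1:
                    D           L           X
  init         0.2594      0.5528     0.01156
  Δ            -0.162      -0.108       0.162
  eq          0.09736      0.4448      0.1736
  solve Keq expr → x = 0.05401; check Q = 28.65
Then remove 0.1409 M of L.
Step 2:
                    D           L           X
  init        0.09736      0.3039      0.1736
  Δ           0.01492    0.009949    -0.01492
  eq           0.1123      0.3138      0.1587
  solve Keq expr → x = -0.004974; check Q = 28.65
Then change container volume by factor 1.5 (V_new/V_old).
Step 3:
                    D           L           X
  init        0.07486      0.2092      0.1058
  Δ           0.01102    0.007345    -0.01102
  eq          0.08588      0.2166     0.09476
  solve Keq expr → x = -0.003673; check Q = 28.65

Q₀ = 2.8962e-04; Q < K (proceeds forward)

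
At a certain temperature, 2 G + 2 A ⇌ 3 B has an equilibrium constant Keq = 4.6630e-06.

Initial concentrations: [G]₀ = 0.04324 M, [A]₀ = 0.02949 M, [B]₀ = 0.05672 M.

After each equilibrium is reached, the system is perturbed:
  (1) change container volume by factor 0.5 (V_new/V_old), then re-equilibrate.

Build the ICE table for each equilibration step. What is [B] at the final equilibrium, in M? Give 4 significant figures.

[B]_eq = 0.001294 M

Q₀ = 112.2 vs Keq = 4.6630e-06 ⇒ Q>K, reverse
Step 1:
                  G         A         B
  I         0.04324   0.02949   0.05672
  C         0.03747   0.03747  -0.05621
  E         0.08071   0.06696 5.1450e-04
  solve Keq expr → x = -0.01874; check Q = 4.6630e-06
Then change container volume by factor 0.5 (V_new/V_old).
Step 2:
                  G         A         B
  I          0.1614    0.1339  0.001029
  C       -1.7691e-04 -1.7691e-04 2.6537e-04
  E          0.1612    0.1337  0.001294
  solve Keq expr → x = 8.8457e-05; check Q = 4.6630e-06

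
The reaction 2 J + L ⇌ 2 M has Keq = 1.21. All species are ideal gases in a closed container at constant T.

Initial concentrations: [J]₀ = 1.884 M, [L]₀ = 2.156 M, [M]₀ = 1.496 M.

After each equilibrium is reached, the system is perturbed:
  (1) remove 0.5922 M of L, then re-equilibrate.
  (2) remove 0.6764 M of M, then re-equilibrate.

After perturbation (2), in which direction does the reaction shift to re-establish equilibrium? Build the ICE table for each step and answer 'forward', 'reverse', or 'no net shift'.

Q₀ = 0.2925 vs Keq = 1.21 ⇒ Q<K, forward
Step 1:
                   J          L          M
  init         1.884      2.156      1.496
  Δ           -0.538     -0.269      0.538
  eq           1.346      1.887      2.034
  solve Keq expr → x = 0.269; check Q = 1.21
Then remove 0.5922 M of L.
Step 2:
                   J          L          M
  init         1.346      1.295      2.034
  Δ            0.134    0.06701     -0.134
  eq            1.48      1.362        1.9
  solve Keq expr → x = -0.06701; check Q = 1.21
Then remove 0.6764 M of M.
Step 3:
                   J          L          M
  init          1.48      1.362      1.224
  Δ          -0.2624    -0.1312     0.2624
  eq           1.218      1.231      1.486
  solve Keq expr → x = 0.1312; check Q = 1.21

Direction: forward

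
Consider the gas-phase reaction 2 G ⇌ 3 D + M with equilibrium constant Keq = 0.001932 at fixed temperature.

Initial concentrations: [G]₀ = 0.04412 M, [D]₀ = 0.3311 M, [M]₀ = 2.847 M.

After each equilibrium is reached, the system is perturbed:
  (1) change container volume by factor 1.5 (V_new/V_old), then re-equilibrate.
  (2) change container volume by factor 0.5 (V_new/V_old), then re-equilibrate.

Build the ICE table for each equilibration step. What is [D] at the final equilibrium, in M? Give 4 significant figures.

[D]_eq = 0.0384 M

Q₀ = 53.09 vs Keq = 0.001932 ⇒ Q>K, reverse
Step 1:
                    G           D           M
  Initial     0.04412      0.3311       2.847
  Change       0.1977     -0.2966    -0.09886
  Equil        0.2418     0.03452       2.748
  solve Keq expr → x = -0.09886; check Q = 0.001932
Then change container volume by factor 1.5 (V_new/V_old).
Step 2:
                    G           D           M
  Initial      0.1612     0.02301       1.832
  Change    -0.004387     0.00658    0.002193
  Equil        0.1568     0.02959       1.834
  solve Keq expr → x = 0.002193; check Q = 0.001932
Then change container volume by factor 0.5 (V_new/V_old).
Step 3:
                    G           D           M
  Initial      0.3137     0.05918       3.669
  Change      0.01386    -0.02079   -0.006928
  Equil        0.3275      0.0384       3.662
  solve Keq expr → x = -0.006928; check Q = 0.001932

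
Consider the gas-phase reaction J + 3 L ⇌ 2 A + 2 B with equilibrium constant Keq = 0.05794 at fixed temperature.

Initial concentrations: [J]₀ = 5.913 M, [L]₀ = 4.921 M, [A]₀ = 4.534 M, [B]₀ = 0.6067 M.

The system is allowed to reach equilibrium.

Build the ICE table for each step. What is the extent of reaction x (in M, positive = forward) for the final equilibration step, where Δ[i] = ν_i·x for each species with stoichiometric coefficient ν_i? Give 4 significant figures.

Q₀ = 0.01074 vs Keq = 0.05794 ⇒ Q<K, forward
Step 1:
                    J           L           A           B
  init          5.913       4.921       4.534      0.6067
  Δ           -0.2113     -0.6339      0.4226      0.4226
  eq            5.702       4.287       4.957       1.029
  solve Keq expr → x = 0.2113; check Q = 0.05794

x = 0.2113 M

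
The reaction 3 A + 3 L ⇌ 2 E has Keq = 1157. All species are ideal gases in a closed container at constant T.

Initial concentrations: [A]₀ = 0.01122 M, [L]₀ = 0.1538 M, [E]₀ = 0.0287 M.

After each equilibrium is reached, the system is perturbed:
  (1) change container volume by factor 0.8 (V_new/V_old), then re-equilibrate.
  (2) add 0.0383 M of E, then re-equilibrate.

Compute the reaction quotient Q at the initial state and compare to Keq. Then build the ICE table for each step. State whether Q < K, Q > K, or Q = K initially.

Q₀ = 1.6029e+05 vs Keq = 1157 ⇒ Q>K, reverse
Step 1:
                    A           L           E
  init        0.01122      0.1538      0.0287
  Δ           0.02122     0.02122    -0.01415
  eq          0.03244       0.175     0.01455
  solve Keq expr → x = -0.007074; check Q = 1157
Then change container volume by factor 0.8 (V_new/V_old).
Step 2:
                    A           L           E
  init        0.04055      0.2188     0.01819
  Δ         -0.005573   -0.005573    0.003715
  eq          0.03498      0.2132     0.02191
  solve Keq expr → x = 0.001858; check Q = 1157
Then add 0.0383 M of E.
Step 3:
                    A           L           E
  init        0.03498      0.2132     0.06021
  Δ           0.01892     0.01892    -0.01261
  eq           0.0539      0.2321     0.04759
  solve Keq expr → x = -0.006306; check Q = 1157

Q₀ = 1.6029e+05; Q > K (proceeds reverse)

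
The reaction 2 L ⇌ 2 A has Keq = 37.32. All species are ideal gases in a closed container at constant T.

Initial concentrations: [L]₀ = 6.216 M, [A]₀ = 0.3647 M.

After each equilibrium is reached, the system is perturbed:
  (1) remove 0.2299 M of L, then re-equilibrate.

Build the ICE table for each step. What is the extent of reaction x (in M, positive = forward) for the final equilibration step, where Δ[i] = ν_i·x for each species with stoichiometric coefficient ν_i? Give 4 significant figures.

Q₀ = 0.003442 vs Keq = 37.32 ⇒ Q<K, forward
Step 1:
                  L         A
  I           6.216    0.3647
  C           -5.29      5.29
  E          0.9257     5.655
  solve Keq expr → x = 2.645; check Q = 37.32
Then remove 0.2299 M of L.
Step 2:
                  L         A
  I          0.6958     5.655
  C          0.1976   -0.1976
  E          0.8933     5.457
  solve Keq expr → x = -0.09878; check Q = 37.32

x = -0.09878 M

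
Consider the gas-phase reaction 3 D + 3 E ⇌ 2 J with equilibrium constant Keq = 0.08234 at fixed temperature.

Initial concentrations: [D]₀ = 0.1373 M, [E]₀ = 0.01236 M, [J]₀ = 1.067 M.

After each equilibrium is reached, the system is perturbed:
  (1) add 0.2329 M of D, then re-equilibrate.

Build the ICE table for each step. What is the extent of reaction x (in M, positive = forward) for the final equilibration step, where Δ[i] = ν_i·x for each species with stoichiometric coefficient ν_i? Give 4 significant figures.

Q₀ = 2.3295e+08 vs Keq = 0.08234 ⇒ Q>K, reverse
Step 1:
                    D           E           J
  Initial      0.1373     0.01236       1.067
  Change        1.027       1.027     -0.6848
  Equil         1.165        1.04      0.3822
  solve Keq expr → x = -0.3424; check Q = 0.08234
Then add 0.2329 M of D.
Step 2:
                    D           E           J
  Initial       1.397        1.04      0.3822
  Change     -0.06448    -0.06448     0.04298
  Equil         1.333      0.9751      0.4252
  solve Keq expr → x = 0.02149; check Q = 0.08234

x = 0.02149 M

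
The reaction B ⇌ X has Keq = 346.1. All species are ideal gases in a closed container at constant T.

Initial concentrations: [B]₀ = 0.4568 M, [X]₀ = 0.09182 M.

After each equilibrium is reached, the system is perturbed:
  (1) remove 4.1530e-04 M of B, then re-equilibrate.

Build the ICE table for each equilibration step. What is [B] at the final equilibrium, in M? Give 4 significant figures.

Q₀ = 0.201 vs Keq = 346.1 ⇒ Q<K, forward
Step 1:
                  B         X
  Initial    0.4568   0.09182
  Change    -0.4552    0.4552
  Equil    0.001581     0.547
  solve Keq expr → x = 0.4552; check Q = 346.1
Then remove 4.1530e-04 M of B.
Step 2:
                  B         X
  Initial  0.001165     0.547
  Change  4.1410e-04 -4.1410e-04
  Equil    0.001579    0.5466
  solve Keq expr → x = -4.1410e-04; check Q = 346.1

[B]_eq = 0.001579 M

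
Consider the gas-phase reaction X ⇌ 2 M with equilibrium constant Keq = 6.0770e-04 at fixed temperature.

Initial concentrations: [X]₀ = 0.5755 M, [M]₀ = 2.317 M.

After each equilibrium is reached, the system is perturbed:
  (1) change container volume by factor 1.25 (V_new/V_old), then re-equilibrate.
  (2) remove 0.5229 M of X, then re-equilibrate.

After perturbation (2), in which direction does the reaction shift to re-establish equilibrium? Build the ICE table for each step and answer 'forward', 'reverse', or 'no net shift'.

Direction: reverse

Q₀ = 9.328 vs Keq = 6.0770e-04 ⇒ Q>K, reverse
Step 1:
                  X         M
  Initial    0.5755     2.317
  Change      1.142    -2.285
  Equil       1.718   0.03231
  solve Keq expr → x = -1.142; check Q = 6.0770e-04
Then change container volume by factor 1.25 (V_new/V_old).
Step 2:
                  X         M
  Initial     1.374   0.02585
  Change  -0.001517  0.003035
  Equil       1.373   0.02888
  solve Keq expr → x = 0.001517; check Q = 6.0770e-04
Then remove 0.5229 M of X.
Step 3:
                  X         M
  Initial    0.8499   0.02888
  Change   0.003058 -0.006116
  Equil      0.8529   0.02277
  solve Keq expr → x = -0.003058; check Q = 6.0770e-04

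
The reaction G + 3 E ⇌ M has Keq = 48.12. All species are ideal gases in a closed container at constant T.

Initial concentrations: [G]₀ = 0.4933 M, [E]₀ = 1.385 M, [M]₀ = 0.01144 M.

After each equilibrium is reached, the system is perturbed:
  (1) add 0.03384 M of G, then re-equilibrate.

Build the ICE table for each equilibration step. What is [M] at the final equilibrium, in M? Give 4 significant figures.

Q₀ = 0.008729 vs Keq = 48.12 ⇒ Q<K, forward
Step 1:
                   G          E          M
  init        0.4933      1.385    0.01144
  Δ          -0.3406     -1.022     0.3406
  eq          0.1527     0.3632      0.352
  solve Keq expr → x = 0.3406; check Q = 48.12
Then add 0.03384 M of G.
Step 2:
                   G          E          M
  init        0.1865     0.3632      0.352
  Δ        -0.005944   -0.01783   0.005944
  eq          0.1806     0.3454      0.358
  solve Keq expr → x = 0.005944; check Q = 48.12

[M]_eq = 0.358 M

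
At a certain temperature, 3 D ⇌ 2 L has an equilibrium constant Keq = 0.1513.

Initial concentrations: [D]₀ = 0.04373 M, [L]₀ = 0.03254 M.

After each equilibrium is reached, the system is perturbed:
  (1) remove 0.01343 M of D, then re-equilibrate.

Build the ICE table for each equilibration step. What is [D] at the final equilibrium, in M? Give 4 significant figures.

[D]_eq = 0.06862 M

Q₀ = 12.66 vs Keq = 0.1513 ⇒ Q>K, reverse
Step 1:
                  D         L
  I         0.04373   0.03254
  C         0.03574  -0.02383
  E         0.07947  0.008714
  solve Keq expr → x = -0.01191; check Q = 0.1513
Then remove 0.01343 M of D.
Step 2:
                  D         L
  I         0.06604  0.008714
  C        0.002583 -0.001722
  E         0.06862  0.006992
  solve Keq expr → x = -8.6090e-04; check Q = 0.1513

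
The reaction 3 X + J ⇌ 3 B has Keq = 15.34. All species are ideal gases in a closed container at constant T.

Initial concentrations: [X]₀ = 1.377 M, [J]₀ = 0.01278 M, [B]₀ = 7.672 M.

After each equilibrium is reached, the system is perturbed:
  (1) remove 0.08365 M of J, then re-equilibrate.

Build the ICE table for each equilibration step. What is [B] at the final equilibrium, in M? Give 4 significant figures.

Q₀ = 1.3533e+04 vs Keq = 15.34 ⇒ Q>K, reverse
Step 1:
                   X          J          B
  Initial      1.377    0.01278      7.672
  Change       1.606     0.5354     -1.606
  Equil        2.983     0.5481      6.066
  solve Keq expr → x = -0.5354; check Q = 15.34
Then remove 0.08365 M of J.
Step 2:
                   X          J          B
  Initial      2.983     0.4645      6.066
  Change     0.07562    0.02521   -0.07562
  Equil        3.059     0.4897       5.99
  solve Keq expr → x = -0.02521; check Q = 15.34

[B]_eq = 5.99 M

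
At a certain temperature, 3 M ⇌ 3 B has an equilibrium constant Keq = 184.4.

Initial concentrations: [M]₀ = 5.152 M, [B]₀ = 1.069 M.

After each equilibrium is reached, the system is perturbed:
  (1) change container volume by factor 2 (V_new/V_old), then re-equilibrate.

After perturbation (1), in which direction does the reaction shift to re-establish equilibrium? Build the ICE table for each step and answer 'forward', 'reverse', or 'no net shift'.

Q₀ = 0.008933 vs Keq = 184.4 ⇒ Q<K, forward
Step 1:
                   M          B
  I            5.152      1.069
  C           -4.222      4.222
  E           0.9296      5.291
  solve Keq expr → x = 1.407; check Q = 184.4
Then change container volume by factor 2 (V_new/V_old).
Step 2:
                   M          B
  I           0.4648      2.646
  C                0          0
  E           0.4648      2.646
  solve Keq expr → x = 0; check Q = 184.4

Direction: no net shift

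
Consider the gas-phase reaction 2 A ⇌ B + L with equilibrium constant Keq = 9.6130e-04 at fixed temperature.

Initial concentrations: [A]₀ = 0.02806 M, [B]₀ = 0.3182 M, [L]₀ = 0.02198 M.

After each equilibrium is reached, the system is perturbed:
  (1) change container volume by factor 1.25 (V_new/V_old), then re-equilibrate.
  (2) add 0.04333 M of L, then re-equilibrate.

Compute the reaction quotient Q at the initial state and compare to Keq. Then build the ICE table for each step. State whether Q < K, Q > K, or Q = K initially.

Q₀ = 8.883 vs Keq = 9.6130e-04 ⇒ Q>K, reverse
Step 1:
                   A          B          L
  I          0.02806     0.3182    0.02198
  C          0.04393   -0.02196   -0.02196
  E          0.07199     0.2962 1.6816e-05
  solve Keq expr → x = -0.02196; check Q = 9.6130e-04
Then change container volume by factor 1.25 (V_new/V_old).
Step 2:
                   A          B          L
  I          0.05759      0.237 1.3453e-05
  C                0          0          0
  E          0.05759      0.237 1.3453e-05
  solve Keq expr → x = 0; check Q = 9.6130e-04
Then add 0.04333 M of L.
Step 3:
                   A          B          L
  I          0.05759      0.237    0.04334
  C          0.08648   -0.04324   -0.04324
  E           0.1441     0.1937 1.0298e-04
  solve Keq expr → x = -0.04324; check Q = 9.6130e-04

Q₀ = 8.883; Q > K (proceeds reverse)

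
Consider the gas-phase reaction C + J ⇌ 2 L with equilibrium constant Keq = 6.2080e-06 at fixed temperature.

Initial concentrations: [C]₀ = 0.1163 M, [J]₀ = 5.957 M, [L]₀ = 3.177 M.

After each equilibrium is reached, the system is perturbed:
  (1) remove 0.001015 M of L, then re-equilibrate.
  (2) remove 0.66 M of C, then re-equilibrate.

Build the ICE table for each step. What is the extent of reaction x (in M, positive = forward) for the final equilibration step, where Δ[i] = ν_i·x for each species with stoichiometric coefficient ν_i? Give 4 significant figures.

x = -9.6989e-04 M

Q₀ = 14.57 vs Keq = 6.2080e-06 ⇒ Q>K, reverse
Step 1:
                  C         J         L
  Initial    0.1163     5.957     3.177
  Change      1.584     1.584    -3.168
  Equil         1.7     7.541  0.008922
  solve Keq expr → x = -1.584; check Q = 6.2080e-06
Then remove 0.001015 M of L.
Step 2:
                  C         J         L
  Initial       1.7     7.541  0.007907
  Change  -5.0669e-04 -5.0669e-04  0.001013
  Equil         1.7     7.541   0.00892
  solve Keq expr → x = 5.0669e-04; check Q = 6.2080e-06
Then remove 0.66 M of C.
Step 3:
                  C         J         L
  Initial      1.04     7.541   0.00892
  Change  9.6989e-04 9.6989e-04  -0.00194
  Equil       1.041     7.542  0.006981
  solve Keq expr → x = -9.6989e-04; check Q = 6.2080e-06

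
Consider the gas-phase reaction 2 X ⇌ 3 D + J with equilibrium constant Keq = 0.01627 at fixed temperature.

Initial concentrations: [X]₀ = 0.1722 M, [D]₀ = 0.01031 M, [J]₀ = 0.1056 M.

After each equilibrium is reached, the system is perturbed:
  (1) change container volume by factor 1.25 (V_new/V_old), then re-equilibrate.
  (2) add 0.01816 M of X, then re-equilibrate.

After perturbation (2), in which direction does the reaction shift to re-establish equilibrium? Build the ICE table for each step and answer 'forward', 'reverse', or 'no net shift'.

Q₀ = 3.9028e-06 vs Keq = 0.01627 ⇒ Q<K, forward
Step 1:
                  X         D         J
  Initial    0.1722   0.01031    0.1056
  Change   -0.06621   0.09932   0.03311
  Equil       0.106    0.1096    0.1387
  solve Keq expr → x = 0.03311; check Q = 0.01627
Then change container volume by factor 1.25 (V_new/V_old).
Step 2:
                  X         D         J
  Initial   0.08479    0.0877     0.111
  Change  -0.005735  0.008603  0.002868
  Equil     0.07905   0.09631    0.1138
  solve Keq expr → x = 0.002868; check Q = 0.01627
Then add 0.01816 M of X.
Step 3:
                  X         D         J
  Initial   0.09721   0.09631    0.1138
  Change  -0.005886  0.008829  0.002943
  Equil     0.09133    0.1051    0.1168
  solve Keq expr → x = 0.002943; check Q = 0.01627

Direction: forward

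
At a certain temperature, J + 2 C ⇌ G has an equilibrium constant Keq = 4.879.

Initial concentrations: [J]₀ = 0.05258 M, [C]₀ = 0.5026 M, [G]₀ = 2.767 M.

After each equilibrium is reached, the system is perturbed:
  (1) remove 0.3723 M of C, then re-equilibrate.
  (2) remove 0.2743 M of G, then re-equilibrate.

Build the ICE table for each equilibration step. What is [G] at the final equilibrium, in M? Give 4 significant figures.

[G]_eq = 2.08 M

Q₀ = 208.3 vs Keq = 4.879 ⇒ Q>K, reverse
Step 1:
                    J           C           G
  I           0.05258      0.5026       2.767
  C            0.3247      0.6493     -0.3247
  E            0.3772       1.152       2.442
  solve Keq expr → x = -0.3247; check Q = 4.879
Then remove 0.3723 M of C.
Step 2:
                    J           C           G
  I            0.3772      0.7796       2.442
  C            0.1072      0.2144     -0.1072
  E            0.4844       0.994       2.335
  solve Keq expr → x = -0.1072; check Q = 4.879
Then remove 0.2743 M of G.
Step 3:
                    J           C           G
  I            0.4844       0.994       2.061
  C          -0.01868    -0.03736     0.01868
  E            0.4657      0.9566        2.08
  solve Keq expr → x = 0.01868; check Q = 4.879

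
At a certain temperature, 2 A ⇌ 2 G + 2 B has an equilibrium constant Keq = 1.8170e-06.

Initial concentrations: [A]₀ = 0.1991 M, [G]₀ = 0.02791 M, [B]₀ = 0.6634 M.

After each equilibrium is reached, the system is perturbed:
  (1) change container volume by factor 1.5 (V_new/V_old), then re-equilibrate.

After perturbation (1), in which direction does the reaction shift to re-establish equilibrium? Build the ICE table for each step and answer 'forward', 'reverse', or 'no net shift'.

Direction: forward

Q₀ = 0.008648 vs Keq = 1.8170e-06 ⇒ Q>K, reverse
Step 1:
                  A         G         B
  Initial    0.1991   0.02791    0.6634
  Change    0.02743  -0.02743  -0.02743
  Equil      0.2265 4.8014e-04     0.636
  solve Keq expr → x = -0.01371; check Q = 1.8170e-06
Then change container volume by factor 1.5 (V_new/V_old).
Step 2:
                  A         G         B
  Initial     0.151 3.2009e-04     0.424
  Change  -1.5936e-04 1.5936e-04 1.5936e-04
  Equil      0.1509 4.7945e-04    0.4241
  solve Keq expr → x = 7.9680e-05; check Q = 1.8170e-06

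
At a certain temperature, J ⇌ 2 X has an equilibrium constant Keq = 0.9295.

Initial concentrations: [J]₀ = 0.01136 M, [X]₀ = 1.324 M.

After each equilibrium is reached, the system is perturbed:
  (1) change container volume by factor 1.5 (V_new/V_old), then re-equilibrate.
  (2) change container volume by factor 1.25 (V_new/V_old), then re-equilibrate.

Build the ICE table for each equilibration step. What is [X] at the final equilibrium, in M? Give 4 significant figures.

[X]_eq = 0.3904 M

Q₀ = 154.3 vs Keq = 0.9295 ⇒ Q>K, reverse
Step 1:
                  J         X
  I         0.01136     1.324
  C          0.3659   -0.7318
  E          0.3773    0.5922
  solve Keq expr → x = -0.3659; check Q = 0.9295
Then change container volume by factor 1.5 (V_new/V_old).
Step 2:
                  J         X
  I          0.2515    0.3948
  C        -0.02966   0.05932
  E          0.2219    0.4541
  solve Keq expr → x = 0.02966; check Q = 0.9295
Then change container volume by factor 1.25 (V_new/V_old).
Step 3:
                  J         X
  I          0.1775    0.3633
  C        -0.01354   0.02708
  E          0.1639    0.3904
  solve Keq expr → x = 0.01354; check Q = 0.9295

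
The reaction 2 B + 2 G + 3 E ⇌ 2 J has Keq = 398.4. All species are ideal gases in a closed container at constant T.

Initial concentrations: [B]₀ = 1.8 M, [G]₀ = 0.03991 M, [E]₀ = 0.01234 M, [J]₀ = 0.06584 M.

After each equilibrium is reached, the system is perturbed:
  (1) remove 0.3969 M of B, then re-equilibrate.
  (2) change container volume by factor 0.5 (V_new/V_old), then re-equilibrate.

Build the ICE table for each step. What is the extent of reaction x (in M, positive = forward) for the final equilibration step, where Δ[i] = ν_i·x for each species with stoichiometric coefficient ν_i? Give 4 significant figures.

x = 0.01939 M

Q₀ = 4.4702e+05 vs Keq = 398.4 ⇒ Q>K, reverse
Step 1:
                    B           G           E           J
  init            1.8     0.03991     0.01234     0.06584
  Δ           0.03027     0.03027      0.0454    -0.03027
  eq             1.83     0.07018     0.05774     0.03557
  solve Keq expr → x = -0.01513; check Q = 398.4
Then remove 0.3969 M of B.
Step 2:
                    B           G           E           J
  init          1.433     0.07018     0.05774     0.03557
  Δ          0.002998    0.002998    0.004497   -0.002998
  eq            1.436     0.07318     0.06224     0.03257
  solve Keq expr → x = -0.001499; check Q = 398.4
Then change container volume by factor 0.5 (V_new/V_old).
Step 3:
                    B           G           E           J
  init          2.873      0.1464      0.1245     0.06515
  Δ          -0.03877    -0.03877    -0.05816     0.03877
  eq            2.834      0.1076     0.06632      0.1039
  solve Keq expr → x = 0.01939; check Q = 398.4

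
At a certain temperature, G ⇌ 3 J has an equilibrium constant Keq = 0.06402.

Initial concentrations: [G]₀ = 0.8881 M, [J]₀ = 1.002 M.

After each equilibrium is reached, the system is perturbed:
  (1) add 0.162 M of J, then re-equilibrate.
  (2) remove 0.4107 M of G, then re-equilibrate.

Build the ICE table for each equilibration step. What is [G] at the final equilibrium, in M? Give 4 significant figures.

Q₀ = 1.133 vs Keq = 0.06402 ⇒ Q>K, reverse
Step 1:
                  G         J
  init       0.8881     1.002
  Δ           0.197   -0.5909
  eq          1.085    0.4111
  solve Keq expr → x = -0.197; check Q = 0.06402
Then add 0.162 M of J.
Step 2:
                  G         J
  init        1.085    0.5731
  Δ         0.05185   -0.1556
  eq          1.137    0.4175
  solve Keq expr → x = -0.05185; check Q = 0.06402
Then remove 0.4107 M of G.
Step 3:
                  G         J
  init       0.7262    0.4175
  Δ         0.01832  -0.05495
  eq         0.7445    0.3626
  solve Keq expr → x = -0.01832; check Q = 0.06402

[G]_eq = 0.7445 M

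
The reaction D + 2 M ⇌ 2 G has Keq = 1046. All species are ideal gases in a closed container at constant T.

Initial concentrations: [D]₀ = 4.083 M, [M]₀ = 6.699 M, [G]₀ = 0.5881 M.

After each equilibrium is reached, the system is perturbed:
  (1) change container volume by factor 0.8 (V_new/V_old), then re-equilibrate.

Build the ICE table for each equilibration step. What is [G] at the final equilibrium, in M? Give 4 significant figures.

Q₀ = 0.001888 vs Keq = 1046 ⇒ Q<K, forward
Step 1:
                  D         M         G
  init        4.083     6.699    0.5881
  Δ          -3.231    -6.463     6.463
  eq         0.8516    0.2362     7.051
  solve Keq expr → x = 3.231; check Q = 1046
Then change container volume by factor 0.8 (V_new/V_old).
Step 2:
                  D         M         G
  init        1.065    0.2953     8.814
  Δ        -0.01426  -0.02853   0.02853
  eq           1.05    0.2668     8.842
  solve Keq expr → x = 0.01426; check Q = 1046

[G]_eq = 8.842 M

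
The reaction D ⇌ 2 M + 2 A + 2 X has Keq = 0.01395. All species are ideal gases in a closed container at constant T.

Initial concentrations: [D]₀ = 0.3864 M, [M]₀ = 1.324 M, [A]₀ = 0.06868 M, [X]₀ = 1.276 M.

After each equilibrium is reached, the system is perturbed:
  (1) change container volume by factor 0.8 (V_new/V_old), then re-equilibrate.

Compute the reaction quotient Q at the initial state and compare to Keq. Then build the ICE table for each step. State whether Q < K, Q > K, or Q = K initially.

Q₀ = 0.03484; Q > K (proceeds reverse)

Q₀ = 0.03484 vs Keq = 0.01395 ⇒ Q>K, reverse
Step 1:
                   D          M          A          X
  I           0.3864      1.324    0.06868      1.276
  C          0.01149   -0.02298   -0.02298   -0.02298
  E           0.3979      1.301     0.0457      1.253
  solve Keq expr → x = -0.01149; check Q = 0.01395
Then change container volume by factor 0.8 (V_new/V_old).
Step 2:
                   D          M          A          X
  I           0.4974      1.626    0.05713      1.566
  C          0.01154   -0.02307   -0.02307   -0.02307
  E           0.5089      1.603    0.03406      1.543
  solve Keq expr → x = -0.01154; check Q = 0.01395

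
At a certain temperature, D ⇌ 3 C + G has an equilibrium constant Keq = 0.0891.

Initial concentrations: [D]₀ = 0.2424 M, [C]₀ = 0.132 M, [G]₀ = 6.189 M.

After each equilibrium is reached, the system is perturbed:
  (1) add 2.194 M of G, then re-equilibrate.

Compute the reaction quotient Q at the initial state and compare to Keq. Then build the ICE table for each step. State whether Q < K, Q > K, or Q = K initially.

Q₀ = 0.05872 vs Keq = 0.0891 ⇒ Q<K, forward
Step 1:
                   D          C          G
  init        0.2424      0.132      6.189
  Δ        -0.006115    0.01834   0.006115
  eq          0.2363     0.1503      6.195
  solve Keq expr → x = 0.006115; check Q = 0.0891
Then add 2.194 M of G.
Step 2:
                   D          C          G
  init        0.2363     0.1503      8.389
  Δ         0.004522   -0.01357  -0.004522
  eq          0.2408     0.1368      8.385
  solve Keq expr → x = -0.004522; check Q = 0.0891

Q₀ = 0.05872; Q < K (proceeds forward)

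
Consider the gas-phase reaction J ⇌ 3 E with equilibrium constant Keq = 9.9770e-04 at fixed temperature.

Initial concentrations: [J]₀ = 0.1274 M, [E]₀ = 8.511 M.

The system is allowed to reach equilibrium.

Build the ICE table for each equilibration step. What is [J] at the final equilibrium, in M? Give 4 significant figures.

Q₀ = 4839 vs Keq = 9.9770e-04 ⇒ Q>K, reverse
Step 1:
                    J           E
  I            0.1274       8.511
  C             2.789      -8.368
  E             2.917      0.1428
  solve Keq expr → x = -2.789; check Q = 9.9770e-04

[J]_eq = 2.917 M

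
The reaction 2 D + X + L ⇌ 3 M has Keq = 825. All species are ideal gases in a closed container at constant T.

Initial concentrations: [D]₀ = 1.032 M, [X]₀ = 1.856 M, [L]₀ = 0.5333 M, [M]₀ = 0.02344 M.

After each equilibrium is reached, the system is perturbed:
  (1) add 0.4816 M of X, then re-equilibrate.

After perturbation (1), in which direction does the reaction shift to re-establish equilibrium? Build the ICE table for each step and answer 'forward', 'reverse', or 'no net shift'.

Q₀ = 1.2217e-05 vs Keq = 825 ⇒ Q<K, forward
Step 1:
                   D          X          L          M
  init         1.032      1.856     0.5333    0.02344
  Δ          -0.8817    -0.4408    -0.4408      1.323
  eq          0.1503      1.415    0.09245      1.346
  solve Keq expr → x = 0.4408; check Q = 825
Then add 0.4816 M of X.
Step 2:
                   D          X          L          M
  init        0.1503      1.897    0.09245      1.346
  Δ         -0.01269  -0.006343  -0.006343    0.01903
  eq          0.1376       1.89    0.08611      1.365
  solve Keq expr → x = 0.006343; check Q = 825

Direction: forward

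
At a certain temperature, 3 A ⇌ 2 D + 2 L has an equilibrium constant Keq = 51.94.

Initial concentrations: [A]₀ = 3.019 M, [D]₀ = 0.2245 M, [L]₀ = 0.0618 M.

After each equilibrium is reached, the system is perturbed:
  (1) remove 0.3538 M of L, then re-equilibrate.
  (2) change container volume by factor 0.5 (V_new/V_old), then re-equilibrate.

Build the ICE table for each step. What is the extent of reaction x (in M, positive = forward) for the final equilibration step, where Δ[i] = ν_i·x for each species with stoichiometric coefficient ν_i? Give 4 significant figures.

Q₀ = 6.9955e-06 vs Keq = 51.94 ⇒ Q<K, forward
Step 1:
                  A         D         L
  Initial     3.019    0.2245    0.0618
  Change     -2.445      1.63      1.63
  Equil      0.5743     1.854     1.692
  solve Keq expr → x = 0.8149; check Q = 51.94
Then remove 0.3538 M of L.
Step 2:
                  A         D         L
  Initial    0.5743     1.854     1.338
  Change   -0.06487   0.04325   0.04325
  Equil      0.5094     1.898     1.381
  solve Keq expr → x = 0.02162; check Q = 51.94
Then change container volume by factor 0.5 (V_new/V_old).
Step 3:
                  A         D         L
  Initial     1.019     3.795     2.762
  Change     0.1955   -0.1303   -0.1303
  Equil       1.214     3.665     2.632
  solve Keq expr → x = -0.06517; check Q = 51.94

x = -0.06517 M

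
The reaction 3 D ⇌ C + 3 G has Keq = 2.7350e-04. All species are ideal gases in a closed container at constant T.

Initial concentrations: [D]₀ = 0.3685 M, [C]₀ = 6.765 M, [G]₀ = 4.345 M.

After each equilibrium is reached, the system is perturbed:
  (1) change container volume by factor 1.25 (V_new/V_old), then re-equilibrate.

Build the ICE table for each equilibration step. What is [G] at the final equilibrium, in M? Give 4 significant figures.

Q₀ = 1.1090e+04 vs Keq = 2.7350e-04 ⇒ Q>K, reverse
Step 1:
                   D          C          G
  I           0.3685      6.765      4.345
  C            4.177     -1.392     -4.177
  E            4.545      5.373     0.1684
  solve Keq expr → x = -1.392; check Q = 2.7350e-04
Then change container volume by factor 1.25 (V_new/V_old).
Step 2:
                   D          C          G
  I            3.636      4.298     0.1348
  C         -0.00997   0.003323    0.00997
  E            3.626      4.302     0.1447
  solve Keq expr → x = 0.003323; check Q = 2.7350e-04

[G]_eq = 0.1447 M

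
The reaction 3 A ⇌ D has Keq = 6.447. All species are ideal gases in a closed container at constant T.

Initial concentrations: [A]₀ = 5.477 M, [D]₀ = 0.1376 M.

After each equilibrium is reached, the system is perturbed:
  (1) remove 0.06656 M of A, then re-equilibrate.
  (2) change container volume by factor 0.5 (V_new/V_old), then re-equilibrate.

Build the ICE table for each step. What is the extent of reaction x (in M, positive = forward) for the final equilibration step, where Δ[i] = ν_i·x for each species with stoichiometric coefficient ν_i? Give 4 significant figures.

Q₀ = 8.3751e-04 vs Keq = 6.447 ⇒ Q<K, forward
Step 1:
                  A         D
  init        5.477    0.1376
  Δ           -4.83      1.61
  eq         0.6472     1.748
  solve Keq expr → x = 1.61; check Q = 6.447
Then remove 0.06656 M of A.
Step 2:
                  A         D
  init       0.5806     1.748
  Δ         0.06392  -0.02131
  eq         0.6445     1.726
  solve Keq expr → x = -0.02131; check Q = 6.447
Then change container volume by factor 0.5 (V_new/V_old).
Step 3:
                  A         D
  init        1.289     3.452
  Δ          -0.465     0.155
  eq          0.824     3.607
  solve Keq expr → x = 0.155; check Q = 6.447

x = 0.155 M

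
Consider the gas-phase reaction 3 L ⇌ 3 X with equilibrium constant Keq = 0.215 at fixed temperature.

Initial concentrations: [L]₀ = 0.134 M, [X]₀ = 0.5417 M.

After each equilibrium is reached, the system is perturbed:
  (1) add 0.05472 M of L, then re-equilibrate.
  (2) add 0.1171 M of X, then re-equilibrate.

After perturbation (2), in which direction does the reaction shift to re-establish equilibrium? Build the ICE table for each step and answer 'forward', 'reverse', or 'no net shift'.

Direction: reverse

Q₀ = 66.06 vs Keq = 0.215 ⇒ Q>K, reverse
Step 1:
                   L          X
  I            0.134     0.5417
  C           0.2886    -0.2886
  E           0.4226     0.2531
  solve Keq expr → x = -0.09619; check Q = 0.215
Then add 0.05472 M of L.
Step 2:
                   L          X
  I           0.4773     0.2531
  C          -0.0205     0.0205
  E           0.4568     0.2736
  solve Keq expr → x = 0.006833; check Q = 0.215
Then add 0.1171 M of X.
Step 3:
                   L          X
  I           0.4568     0.3907
  C          0.07323   -0.07323
  E             0.53     0.3175
  solve Keq expr → x = -0.02441; check Q = 0.215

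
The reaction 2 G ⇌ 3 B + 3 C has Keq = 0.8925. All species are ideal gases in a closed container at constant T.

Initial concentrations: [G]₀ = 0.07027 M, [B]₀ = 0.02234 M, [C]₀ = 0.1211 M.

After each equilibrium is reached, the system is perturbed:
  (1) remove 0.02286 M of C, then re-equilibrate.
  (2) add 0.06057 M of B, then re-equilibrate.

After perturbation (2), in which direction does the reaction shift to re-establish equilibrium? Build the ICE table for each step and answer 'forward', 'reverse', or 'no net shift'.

Q₀ = 4.0100e-06 vs Keq = 0.8925 ⇒ Q<K, forward
Step 1:
                    G           B           C
  Initial     0.07027     0.02234      0.1211
  Change     -0.06569     0.09854     0.09854
  Equil      0.004579      0.1209      0.2196
  solve Keq expr → x = 0.03285; check Q = 0.8925
Then remove 0.02286 M of C.
Step 2:
                    G           B           C
  Initial    0.004579      0.1209      0.1968
  Change  -6.2282e-04  9.3424e-04  9.3424e-04
  Equil      0.003956      0.1218      0.1977
  solve Keq expr → x = 3.1141e-04; check Q = 0.8925
Then add 0.06057 M of B.
Step 3:
                    G           B           C
  Initial    0.003956      0.1824      0.1977
  Change     0.002818   -0.004227   -0.004227
  Equil      0.006774      0.1782      0.1935
  solve Keq expr → x = -0.001409; check Q = 0.8925

Direction: reverse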